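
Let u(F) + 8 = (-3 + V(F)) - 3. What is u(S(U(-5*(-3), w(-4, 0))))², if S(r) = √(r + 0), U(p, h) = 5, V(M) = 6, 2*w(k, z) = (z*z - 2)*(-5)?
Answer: 64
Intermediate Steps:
w(k, z) = 5 - 5*z²/2 (w(k, z) = ((z*z - 2)*(-5))/2 = ((z² - 2)*(-5))/2 = ((-2 + z²)*(-5))/2 = (10 - 5*z²)/2 = 5 - 5*z²/2)
S(r) = √r
u(F) = -8 (u(F) = -8 + ((-3 + 6) - 3) = -8 + (3 - 3) = -8 + 0 = -8)
u(S(U(-5*(-3), w(-4, 0))))² = (-8)² = 64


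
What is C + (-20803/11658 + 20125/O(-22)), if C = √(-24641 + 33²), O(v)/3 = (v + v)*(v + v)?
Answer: 6321857/3761648 + 32*I*√23 ≈ 1.6806 + 153.47*I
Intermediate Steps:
O(v) = 12*v² (O(v) = 3*((v + v)*(v + v)) = 3*((2*v)*(2*v)) = 3*(4*v²) = 12*v²)
C = 32*I*√23 (C = √(-24641 + 1089) = √(-23552) = 32*I*√23 ≈ 153.47*I)
C + (-20803/11658 + 20125/O(-22)) = 32*I*√23 + (-20803/11658 + 20125/((12*(-22)²))) = 32*I*√23 + (-20803*1/11658 + 20125/((12*484))) = 32*I*√23 + (-20803/11658 + 20125/5808) = 32*I*√23 + 6321857/3761648 = 6321857/3761648 + 32*I*√23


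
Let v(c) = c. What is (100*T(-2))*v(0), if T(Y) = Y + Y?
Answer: 0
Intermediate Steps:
T(Y) = 2*Y
(100*T(-2))*v(0) = (100*(2*(-2)))*0 = (100*(-4))*0 = -400*0 = 0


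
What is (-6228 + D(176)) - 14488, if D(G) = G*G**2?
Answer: 5431060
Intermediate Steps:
D(G) = G**3
(-6228 + D(176)) - 14488 = (-6228 + 176**3) - 14488 = (-6228 + 5451776) - 14488 = 5445548 - 14488 = 5431060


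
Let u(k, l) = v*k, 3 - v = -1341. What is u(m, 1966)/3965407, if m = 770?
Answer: 1034880/3965407 ≈ 0.26098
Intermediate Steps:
v = 1344 (v = 3 - 1*(-1341) = 3 + 1341 = 1344)
u(k, l) = 1344*k
u(m, 1966)/3965407 = (1344*770)/3965407 = 1034880*(1/3965407) = 1034880/3965407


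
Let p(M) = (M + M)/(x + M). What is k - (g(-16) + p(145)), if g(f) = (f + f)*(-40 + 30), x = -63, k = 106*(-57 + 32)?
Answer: -121915/41 ≈ -2973.5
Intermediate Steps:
k = -2650 (k = 106*(-25) = -2650)
g(f) = -20*f (g(f) = (2*f)*(-10) = -20*f)
p(M) = 2*M/(-63 + M) (p(M) = (M + M)/(-63 + M) = (2*M)/(-63 + M) = 2*M/(-63 + M))
k - (g(-16) + p(145)) = -2650 - (-20*(-16) + 2*145/(-63 + 145)) = -2650 - (320 + 2*145/82) = -2650 - (320 + 2*145*(1/82)) = -2650 - (320 + 145/41) = -2650 - 1*13265/41 = -2650 - 13265/41 = -121915/41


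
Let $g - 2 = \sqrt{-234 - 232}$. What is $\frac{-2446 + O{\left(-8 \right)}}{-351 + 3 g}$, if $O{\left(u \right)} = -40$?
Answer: $\frac{285890}{41073} + \frac{2486 i \sqrt{466}}{41073} \approx 6.9605 + 1.3066 i$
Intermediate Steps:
$g = 2 + i \sqrt{466}$ ($g = 2 + \sqrt{-234 - 232} = 2 + \sqrt{-466} = 2 + i \sqrt{466} \approx 2.0 + 21.587 i$)
$\frac{-2446 + O{\left(-8 \right)}}{-351 + 3 g} = \frac{-2446 - 40}{-351 + 3 \left(2 + i \sqrt{466}\right)} = - \frac{2486}{-351 + \left(6 + 3 i \sqrt{466}\right)} = - \frac{2486}{-345 + 3 i \sqrt{466}}$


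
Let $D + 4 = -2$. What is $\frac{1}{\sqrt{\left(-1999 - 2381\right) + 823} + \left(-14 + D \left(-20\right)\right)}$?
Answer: $\frac{106}{14793} - \frac{i \sqrt{3557}}{14793} \approx 0.0071656 - 0.0040317 i$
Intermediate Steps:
$D = -6$ ($D = -4 - 2 = -6$)
$\frac{1}{\sqrt{\left(-1999 - 2381\right) + 823} + \left(-14 + D \left(-20\right)\right)} = \frac{1}{\sqrt{\left(-1999 - 2381\right) + 823} - -106} = \frac{1}{\sqrt{-4380 + 823} + \left(-14 + 120\right)} = \frac{1}{\sqrt{-3557} + 106} = \frac{1}{i \sqrt{3557} + 106} = \frac{1}{106 + i \sqrt{3557}}$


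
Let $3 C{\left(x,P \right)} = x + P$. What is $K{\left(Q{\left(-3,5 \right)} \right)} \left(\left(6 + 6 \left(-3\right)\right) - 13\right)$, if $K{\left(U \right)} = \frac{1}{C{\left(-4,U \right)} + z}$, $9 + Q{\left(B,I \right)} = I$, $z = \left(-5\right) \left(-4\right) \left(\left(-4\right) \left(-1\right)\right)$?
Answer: $- \frac{75}{232} \approx -0.32328$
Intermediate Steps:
$z = 80$ ($z = 20 \cdot 4 = 80$)
$C{\left(x,P \right)} = \frac{P}{3} + \frac{x}{3}$ ($C{\left(x,P \right)} = \frac{x + P}{3} = \frac{P + x}{3} = \frac{P}{3} + \frac{x}{3}$)
$Q{\left(B,I \right)} = -9 + I$
$K{\left(U \right)} = \frac{1}{\frac{236}{3} + \frac{U}{3}}$ ($K{\left(U \right)} = \frac{1}{\left(\frac{U}{3} + \frac{1}{3} \left(-4\right)\right) + 80} = \frac{1}{\left(\frac{U}{3} - \frac{4}{3}\right) + 80} = \frac{1}{\left(- \frac{4}{3} + \frac{U}{3}\right) + 80} = \frac{1}{\frac{236}{3} + \frac{U}{3}}$)
$K{\left(Q{\left(-3,5 \right)} \right)} \left(\left(6 + 6 \left(-3\right)\right) - 13\right) = \frac{3}{236 + \left(-9 + 5\right)} \left(\left(6 + 6 \left(-3\right)\right) - 13\right) = \frac{3}{236 - 4} \left(\left(6 - 18\right) - 13\right) = \frac{3}{232} \left(-12 - 13\right) = 3 \cdot \frac{1}{232} \left(-25\right) = \frac{3}{232} \left(-25\right) = - \frac{75}{232}$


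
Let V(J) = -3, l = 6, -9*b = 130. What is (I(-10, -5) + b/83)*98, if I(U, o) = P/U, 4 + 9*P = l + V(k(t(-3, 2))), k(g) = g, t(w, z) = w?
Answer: -59633/3735 ≈ -15.966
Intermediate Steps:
b = -130/9 (b = -1/9*130 = -130/9 ≈ -14.444)
P = -1/9 (P = -4/9 + (6 - 3)/9 = -4/9 + (1/9)*3 = -4/9 + 1/3 = -1/9 ≈ -0.11111)
I(U, o) = -1/(9*U)
(I(-10, -5) + b/83)*98 = (-1/9/(-10) - 130/9/83)*98 = (-1/9*(-1/10) - 130/9*1/83)*98 = (1/90 - 130/747)*98 = -1217/7470*98 = -59633/3735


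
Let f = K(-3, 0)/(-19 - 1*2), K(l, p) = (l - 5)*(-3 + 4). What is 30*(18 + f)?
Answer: 3860/7 ≈ 551.43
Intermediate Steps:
K(l, p) = -5 + l (K(l, p) = (-5 + l)*1 = -5 + l)
f = 8/21 (f = (-5 - 3)/(-19 - 1*2) = -8/(-19 - 2) = -8/(-21) = -8*(-1/21) = 8/21 ≈ 0.38095)
30*(18 + f) = 30*(18 + 8/21) = 30*(386/21) = 3860/7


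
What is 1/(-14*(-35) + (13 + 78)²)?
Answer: 1/8771 ≈ 0.00011401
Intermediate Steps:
1/(-14*(-35) + (13 + 78)²) = 1/(490 + 91²) = 1/(490 + 8281) = 1/8771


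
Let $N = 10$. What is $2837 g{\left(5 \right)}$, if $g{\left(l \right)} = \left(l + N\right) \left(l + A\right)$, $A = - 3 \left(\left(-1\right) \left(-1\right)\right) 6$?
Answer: $-553215$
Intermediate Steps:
$A = -18$ ($A = \left(-3\right) 1 \cdot 6 = \left(-3\right) 6 = -18$)
$g{\left(l \right)} = \left(-18 + l\right) \left(10 + l\right)$ ($g{\left(l \right)} = \left(l + 10\right) \left(l - 18\right) = \left(10 + l\right) \left(-18 + l\right) = \left(-18 + l\right) \left(10 + l\right)$)
$2837 g{\left(5 \right)} = 2837 \left(-180 + 5^{2} - 40\right) = 2837 \left(-180 + 25 - 40\right) = 2837 \left(-195\right) = -553215$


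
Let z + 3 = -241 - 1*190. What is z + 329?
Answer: -105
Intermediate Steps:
z = -434 (z = -3 + (-241 - 1*190) = -3 + (-241 - 190) = -3 - 431 = -434)
z + 329 = -434 + 329 = -105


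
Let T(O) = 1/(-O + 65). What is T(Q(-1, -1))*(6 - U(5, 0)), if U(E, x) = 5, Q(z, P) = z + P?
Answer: 1/67 ≈ 0.014925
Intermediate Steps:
Q(z, P) = P + z
T(O) = 1/(65 - O)
T(Q(-1, -1))*(6 - U(5, 0)) = (-1/(-65 + (-1 - 1)))*(6 - 1*5) = (-1/(-65 - 2))*(6 - 5) = -1/(-67)*1 = -1*(-1/67)*1 = (1/67)*1 = 1/67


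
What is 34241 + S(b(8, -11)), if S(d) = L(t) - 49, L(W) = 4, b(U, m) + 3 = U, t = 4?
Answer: 34196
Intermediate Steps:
b(U, m) = -3 + U
S(d) = -45 (S(d) = 4 - 49 = -45)
34241 + S(b(8, -11)) = 34241 - 45 = 34196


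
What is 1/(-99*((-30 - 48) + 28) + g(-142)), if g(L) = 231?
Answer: 1/5181 ≈ 0.00019301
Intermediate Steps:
1/(-99*((-30 - 48) + 28) + g(-142)) = 1/(-99*((-30 - 48) + 28) + 231) = 1/(-99*(-78 + 28) + 231) = 1/(-99*(-50) + 231) = 1/(4950 + 231) = 1/5181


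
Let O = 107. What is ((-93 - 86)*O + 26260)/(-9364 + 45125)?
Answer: 7107/35761 ≈ 0.19874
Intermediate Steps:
((-93 - 86)*O + 26260)/(-9364 + 45125) = ((-93 - 86)*107 + 26260)/(-9364 + 45125) = (-179*107 + 26260)/35761 = (-19153 + 26260)*(1/35761) = 7107*(1/35761) = 7107/35761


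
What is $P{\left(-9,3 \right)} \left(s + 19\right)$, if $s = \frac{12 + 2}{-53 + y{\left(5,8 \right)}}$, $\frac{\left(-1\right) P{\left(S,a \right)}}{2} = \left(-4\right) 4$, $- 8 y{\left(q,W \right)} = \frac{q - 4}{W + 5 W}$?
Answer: $\frac{12202592}{20353} \approx 599.55$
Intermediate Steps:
$y{\left(q,W \right)} = - \frac{-4 + q}{48 W}$ ($y{\left(q,W \right)} = - \frac{\left(q - 4\right) \frac{1}{W + 5 W}}{8} = - \frac{\left(-4 + q\right) \frac{1}{6 W}}{8} = - \frac{\frac{1}{6} \frac{1}{W} \left(-4 + q\right)}{8} = - \frac{-4 + q}{48 W}$)
$P{\left(S,a \right)} = 32$ ($P{\left(S,a \right)} = - 2 \left(\left(-4\right) 4\right) = \left(-2\right) \left(-16\right) = 32$)
$s = - \frac{5376}{20353}$ ($s = \frac{12 + 2}{-53 + \frac{4 - 5}{48 \cdot 8}} = \frac{14}{-53 + \frac{1}{48} \cdot \frac{1}{8} \left(4 - 5\right)} = \frac{14}{-53 + \frac{1}{48} \cdot \frac{1}{8} \left(-1\right)} = \frac{14}{-53 - \frac{1}{384}} = \frac{14}{- \frac{20353}{384}} = 14 \left(- \frac{384}{20353}\right) = - \frac{5376}{20353} \approx -0.26414$)
$P{\left(-9,3 \right)} \left(s + 19\right) = 32 \left(- \frac{5376}{20353} + 19\right) = 32 \cdot \frac{381331}{20353} = \frac{12202592}{20353}$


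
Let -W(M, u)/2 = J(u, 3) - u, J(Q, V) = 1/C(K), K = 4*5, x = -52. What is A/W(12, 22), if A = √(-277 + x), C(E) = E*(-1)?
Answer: 10*I*√329/441 ≈ 0.4113*I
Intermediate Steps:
K = 20
C(E) = -E
A = I*√329 (A = √(-277 - 52) = √(-329) = I*√329 ≈ 18.138*I)
J(Q, V) = -1/20 (J(Q, V) = 1/(-1*20) = 1/(-20) = -1/20)
W(M, u) = ⅒ + 2*u (W(M, u) = -2*(-1/20 - u) = ⅒ + 2*u)
A/W(12, 22) = (I*√329)/(⅒ + 2*22) = (I*√329)/(⅒ + 44) = (I*√329)/(441/10) = (I*√329)*(10/441) = 10*I*√329/441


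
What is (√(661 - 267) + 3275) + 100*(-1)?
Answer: 3175 + √394 ≈ 3194.8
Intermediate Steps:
(√(661 - 267) + 3275) + 100*(-1) = (√394 + 3275) - 100 = (3275 + √394) - 100 = 3175 + √394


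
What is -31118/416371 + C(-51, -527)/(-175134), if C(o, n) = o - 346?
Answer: -5284520525/72920718714 ≈ -0.072469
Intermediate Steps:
C(o, n) = -346 + o
-31118/416371 + C(-51, -527)/(-175134) = -31118/416371 + (-346 - 51)/(-175134) = -31118*1/416371 - 397*(-1/175134) = -31118/416371 + 397/175134 = -5284520525/72920718714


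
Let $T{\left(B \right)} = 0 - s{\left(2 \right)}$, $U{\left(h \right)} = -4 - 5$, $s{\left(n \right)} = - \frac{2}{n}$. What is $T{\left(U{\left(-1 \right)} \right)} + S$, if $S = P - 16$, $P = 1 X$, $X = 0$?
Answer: $-15$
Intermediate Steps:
$U{\left(h \right)} = -9$
$T{\left(B \right)} = 1$ ($T{\left(B \right)} = 0 - - \frac{2}{2} = 0 - \left(-2\right) \frac{1}{2} = 0 - -1 = 0 + 1 = 1$)
$P = 0$ ($P = 1 \cdot 0 = 0$)
$S = -16$ ($S = 0 - 16 = -16$)
$T{\left(U{\left(-1 \right)} \right)} + S = 1 - 16 = -15$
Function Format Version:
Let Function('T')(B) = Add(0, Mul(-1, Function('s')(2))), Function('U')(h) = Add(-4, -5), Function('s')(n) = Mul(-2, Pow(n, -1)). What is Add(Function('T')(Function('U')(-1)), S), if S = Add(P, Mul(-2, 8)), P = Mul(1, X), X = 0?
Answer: -15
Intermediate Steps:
Function('U')(h) = -9
Function('T')(B) = 1 (Function('T')(B) = Add(0, Mul(-1, Mul(-2, Pow(2, -1)))) = Add(0, Mul(-1, Mul(-2, Rational(1, 2)))) = Add(0, Mul(-1, -1)) = Add(0, 1) = 1)
P = 0 (P = Mul(1, 0) = 0)
S = -16 (S = Add(0, Mul(-2, 8)) = Add(0, -16) = -16)
Add(Function('T')(Function('U')(-1)), S) = Add(1, -16) = -15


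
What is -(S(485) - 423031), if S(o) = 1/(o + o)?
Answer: 410340069/970 ≈ 4.2303e+5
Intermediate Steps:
S(o) = 1/(2*o)
-(S(485) - 423031) = -((½)/485 - 423031) = -((½)*(1/485) - 423031) = -(1/970 - 423031) = -1*(-410340069/970) = 410340069/970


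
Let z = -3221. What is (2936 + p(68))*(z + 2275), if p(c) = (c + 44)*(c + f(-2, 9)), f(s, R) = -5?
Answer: -9452432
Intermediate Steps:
p(c) = (-5 + c)*(44 + c) (p(c) = (c + 44)*(c - 5) = (44 + c)*(-5 + c) = (-5 + c)*(44 + c))
(2936 + p(68))*(z + 2275) = (2936 + (-220 + 68² + 39*68))*(-3221 + 2275) = (2936 + (-220 + 4624 + 2652))*(-946) = (2936 + 7056)*(-946) = 9992*(-946) = -9452432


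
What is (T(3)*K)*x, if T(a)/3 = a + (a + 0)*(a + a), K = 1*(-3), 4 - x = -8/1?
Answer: -2268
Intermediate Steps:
x = 12 (x = 4 - (-8)/1 = 4 - (-8) = 4 - 1*(-8) = 4 + 8 = 12)
K = -3
T(a) = 3*a + 6*a**2 (T(a) = 3*(a + (a + 0)*(a + a)) = 3*(a + a*(2*a)) = 3*(a + 2*a**2) = 3*a + 6*a**2)
(T(3)*K)*x = ((3*3*(1 + 2*3))*(-3))*12 = ((3*3*(1 + 6))*(-3))*12 = ((3*3*7)*(-3))*12 = (63*(-3))*12 = -189*12 = -2268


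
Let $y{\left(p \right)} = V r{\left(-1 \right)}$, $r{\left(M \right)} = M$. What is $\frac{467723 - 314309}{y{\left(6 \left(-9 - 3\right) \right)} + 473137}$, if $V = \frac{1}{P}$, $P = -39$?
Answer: $\frac{2991573}{9226172} \approx 0.32425$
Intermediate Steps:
$V = - \frac{1}{39}$ ($V = \frac{1}{-39} = - \frac{1}{39} \approx -0.025641$)
$y{\left(p \right)} = \frac{1}{39}$ ($y{\left(p \right)} = \left(- \frac{1}{39}\right) \left(-1\right) = \frac{1}{39}$)
$\frac{467723 - 314309}{y{\left(6 \left(-9 - 3\right) \right)} + 473137} = \frac{467723 - 314309}{\frac{1}{39} + 473137} = \frac{153414}{\frac{18452344}{39}} = 153414 \cdot \frac{39}{18452344} = \frac{2991573}{9226172}$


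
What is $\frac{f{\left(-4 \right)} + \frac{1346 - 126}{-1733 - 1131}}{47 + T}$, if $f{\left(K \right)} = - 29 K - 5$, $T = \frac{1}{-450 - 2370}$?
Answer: $\frac{55815555}{23724481} \approx 2.3527$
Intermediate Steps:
$T = - \frac{1}{2820}$ ($T = \frac{1}{-2820} = - \frac{1}{2820} \approx -0.00035461$)
$f{\left(K \right)} = -5 - 29 K$
$\frac{f{\left(-4 \right)} + \frac{1346 - 126}{-1733 - 1131}}{47 + T} = \frac{\left(-5 - -116\right) + \frac{1346 - 126}{-1733 - 1131}}{47 - \frac{1}{2820}} = \frac{\left(-5 + 116\right) + \frac{1220}{-2864}}{\frac{132539}{2820}} = \left(111 + 1220 \left(- \frac{1}{2864}\right)\right) \frac{2820}{132539} = \left(111 - \frac{305}{716}\right) \frac{2820}{132539} = \frac{79171}{716} \cdot \frac{2820}{132539} = \frac{55815555}{23724481}$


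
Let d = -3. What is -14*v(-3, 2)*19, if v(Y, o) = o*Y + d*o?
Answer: 3192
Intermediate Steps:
v(Y, o) = -3*o + Y*o (v(Y, o) = o*Y - 3*o = Y*o - 3*o = -3*o + Y*o)
-14*v(-3, 2)*19 = -28*(-3 - 3)*19 = -28*(-6)*19 = -14*(-12)*19 = 168*19 = 3192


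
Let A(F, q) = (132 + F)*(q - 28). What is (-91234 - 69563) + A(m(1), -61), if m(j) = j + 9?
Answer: -173435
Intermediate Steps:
m(j) = 9 + j
A(F, q) = (-28 + q)*(132 + F) (A(F, q) = (132 + F)*(-28 + q) = (-28 + q)*(132 + F))
(-91234 - 69563) + A(m(1), -61) = (-91234 - 69563) + (-3696 - 28*(9 + 1) + 132*(-61) + (9 + 1)*(-61)) = -160797 + (-3696 - 28*10 - 8052 + 10*(-61)) = -160797 + (-3696 - 280 - 8052 - 610) = -160797 - 12638 = -173435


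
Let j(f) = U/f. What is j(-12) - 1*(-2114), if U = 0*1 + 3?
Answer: 8455/4 ≈ 2113.8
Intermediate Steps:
U = 3 (U = 0 + 3 = 3)
j(f) = 3/f
j(-12) - 1*(-2114) = 3/(-12) - 1*(-2114) = 3*(-1/12) + 2114 = -¼ + 2114 = 8455/4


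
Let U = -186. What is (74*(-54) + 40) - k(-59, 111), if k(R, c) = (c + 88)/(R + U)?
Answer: -969021/245 ≈ -3955.2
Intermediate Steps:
k(R, c) = (88 + c)/(-186 + R) (k(R, c) = (c + 88)/(R - 186) = (88 + c)/(-186 + R))
(74*(-54) + 40) - k(-59, 111) = (74*(-54) + 40) - (88 + 111)/(-186 - 59) = (-3996 + 40) - 199/(-245) = -3956 - (-1)*199/245 = -3956 - 1*(-199/245) = -3956 + 199/245 = -969021/245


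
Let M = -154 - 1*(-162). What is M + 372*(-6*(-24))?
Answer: 53576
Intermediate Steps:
M = 8 (M = -154 + 162 = 8)
M + 372*(-6*(-24)) = 8 + 372*(-6*(-24)) = 8 + 372*144 = 8 + 53568 = 53576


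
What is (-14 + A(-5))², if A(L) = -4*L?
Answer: 36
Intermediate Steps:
(-14 + A(-5))² = (-14 - 4*(-5))² = (-14 + 20)² = 6² = 36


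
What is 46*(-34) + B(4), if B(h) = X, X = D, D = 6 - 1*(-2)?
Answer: -1556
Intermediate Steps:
D = 8 (D = 6 + 2 = 8)
X = 8
B(h) = 8
46*(-34) + B(4) = 46*(-34) + 8 = -1564 + 8 = -1556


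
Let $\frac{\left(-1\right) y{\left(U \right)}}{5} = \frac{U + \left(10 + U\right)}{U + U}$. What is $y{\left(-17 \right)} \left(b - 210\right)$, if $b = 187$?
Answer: $\frac{1380}{17} \approx 81.177$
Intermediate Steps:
$y{\left(U \right)} = - \frac{5 \left(10 + 2 U\right)}{2 U}$ ($y{\left(U \right)} = - 5 \frac{U + \left(10 + U\right)}{U + U} = - 5 \frac{10 + 2 U}{2 U} = - \frac{5 \left(10 + 2 U\right)}{2 U}$)
$y{\left(-17 \right)} \left(b - 210\right) = \left(-5 - \frac{25}{-17}\right) \left(187 - 210\right) = \left(-5 - - \frac{25}{17}\right) \left(-23\right) = \left(-5 + \frac{25}{17}\right) \left(-23\right) = \left(- \frac{60}{17}\right) \left(-23\right) = \frac{1380}{17}$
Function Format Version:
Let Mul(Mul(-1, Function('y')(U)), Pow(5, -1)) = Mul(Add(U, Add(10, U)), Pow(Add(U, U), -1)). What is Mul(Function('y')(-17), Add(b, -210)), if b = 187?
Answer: Rational(1380, 17) ≈ 81.177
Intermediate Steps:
Function('y')(U) = Mul(Rational(-5, 2), Pow(U, -1), Add(10, Mul(2, U))) (Function('y')(U) = Mul(-5, Mul(Add(U, Add(10, U)), Pow(Add(U, U), -1))) = Mul(-5, Mul(Add(10, Mul(2, U)), Pow(Mul(2, U), -1))) = Mul(-5, Mul(Add(10, Mul(2, U)), Mul(Rational(1, 2), Pow(U, -1)))) = Mul(-5, Mul(Rational(1, 2), Pow(U, -1), Add(10, Mul(2, U)))) = Mul(Rational(-5, 2), Pow(U, -1), Add(10, Mul(2, U))))
Mul(Function('y')(-17), Add(b, -210)) = Mul(Add(-5, Mul(-25, Pow(-17, -1))), Add(187, -210)) = Mul(Add(-5, Mul(-25, Rational(-1, 17))), -23) = Mul(Add(-5, Rational(25, 17)), -23) = Mul(Rational(-60, 17), -23) = Rational(1380, 17)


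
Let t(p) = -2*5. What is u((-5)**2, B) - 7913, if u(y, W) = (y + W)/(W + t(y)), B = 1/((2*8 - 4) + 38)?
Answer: -3949838/499 ≈ -7915.5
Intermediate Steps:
t(p) = -10
B = 1/50 (B = 1/((16 - 4) + 38) = 1/(12 + 38) = 1/50 ≈ 0.020000)
u(y, W) = (W + y)/(-10 + W) (u(y, W) = (y + W)/(W - 10) = (W + y)/(-10 + W))
u((-5)**2, B) - 7913 = (1/50 + (-5)**2)/(-10 + 1/50) - 7913 = (1/50 + 25)/(-499/50) - 7913 = -50/499*1251/50 - 7913 = -1251/499 - 7913 = -3949838/499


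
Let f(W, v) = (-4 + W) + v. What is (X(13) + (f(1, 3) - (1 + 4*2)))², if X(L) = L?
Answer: 16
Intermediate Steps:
f(W, v) = -4 + W + v
(X(13) + (f(1, 3) - (1 + 4*2)))² = (13 + ((-4 + 1 + 3) - (1 + 4*2)))² = (13 + (0 - (1 + 8)))² = (13 + (0 - 1*9))² = (13 + (0 - 9))² = (13 - 9)² = 4² = 16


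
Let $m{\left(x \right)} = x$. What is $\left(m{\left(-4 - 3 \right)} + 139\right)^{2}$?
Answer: $17424$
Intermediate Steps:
$\left(m{\left(-4 - 3 \right)} + 139\right)^{2} = \left(\left(-4 - 3\right) + 139\right)^{2} = \left(-7 + 139\right)^{2} = 132^{2} = 17424$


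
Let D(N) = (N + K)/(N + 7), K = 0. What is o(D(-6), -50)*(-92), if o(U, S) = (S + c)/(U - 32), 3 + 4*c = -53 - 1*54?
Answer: -3565/19 ≈ -187.63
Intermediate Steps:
D(N) = N/(7 + N) (D(N) = (N + 0)/(N + 7) = N/(7 + N))
c = -55/2 (c = -¾ + (-53 - 1*54)/4 = -¾ + (-53 - 54)/4 = -¾ + (¼)*(-107) = -¾ - 107/4 = -55/2 ≈ -27.500)
o(U, S) = (-55/2 + S)/(-32 + U) (o(U, S) = (S - 55/2)/(U - 32) = (-55/2 + S)/(-32 + U))
o(D(-6), -50)*(-92) = ((-55/2 - 50)/(-32 - 6/(7 - 6)))*(-92) = (-155/2/(-32 - 6/1))*(-92) = (-155/2/(-32 - 6*1))*(-92) = (-155/2/(-32 - 6))*(-92) = (-155/2/(-38))*(-92) = -1/38*(-155/2)*(-92) = (155/76)*(-92) = -3565/19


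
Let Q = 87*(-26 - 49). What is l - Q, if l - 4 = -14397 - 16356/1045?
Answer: -8238416/1045 ≈ -7883.6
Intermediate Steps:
l = -15057041/1045 (l = 4 + (-14397 - 16356/1045) = 4 - 15061221/1045 = -15057041/1045 ≈ -14409.)
Q = -6525 (Q = 87*(-75) = -6525)
l - Q = -15057041/1045 - 1*(-6525) = -15057041/1045 + 6525 = -8238416/1045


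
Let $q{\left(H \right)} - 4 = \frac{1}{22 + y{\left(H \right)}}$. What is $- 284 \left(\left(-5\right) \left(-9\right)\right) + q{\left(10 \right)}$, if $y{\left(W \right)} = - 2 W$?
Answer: $- \frac{25551}{2} \approx -12776.0$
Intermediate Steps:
$q{\left(H \right)} = 4 + \frac{1}{22 - 2 H}$
$- 284 \left(\left(-5\right) \left(-9\right)\right) + q{\left(10 \right)} = - 284 \left(\left(-5\right) \left(-9\right)\right) + \frac{-89 + 8 \cdot 10}{2 \left(-11 + 10\right)} = \left(-284\right) 45 + \frac{-89 + 80}{2 \left(-1\right)} = -12780 + \frac{1}{2} \left(-1\right) \left(-9\right) = -12780 + \frac{9}{2} = - \frac{25551}{2}$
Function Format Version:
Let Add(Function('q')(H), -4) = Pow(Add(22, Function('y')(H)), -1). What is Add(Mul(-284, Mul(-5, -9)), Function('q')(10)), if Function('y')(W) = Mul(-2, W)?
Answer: Rational(-25551, 2) ≈ -12776.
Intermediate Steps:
Function('q')(H) = Add(4, Pow(Add(22, Mul(-2, H)), -1))
Add(Mul(-284, Mul(-5, -9)), Function('q')(10)) = Add(Mul(-284, Mul(-5, -9)), Mul(Rational(1, 2), Pow(Add(-11, 10), -1), Add(-89, Mul(8, 10)))) = Add(Mul(-284, 45), Mul(Rational(1, 2), Pow(-1, -1), Add(-89, 80))) = Add(-12780, Mul(Rational(1, 2), -1, -9)) = Add(-12780, Rational(9, 2)) = Rational(-25551, 2)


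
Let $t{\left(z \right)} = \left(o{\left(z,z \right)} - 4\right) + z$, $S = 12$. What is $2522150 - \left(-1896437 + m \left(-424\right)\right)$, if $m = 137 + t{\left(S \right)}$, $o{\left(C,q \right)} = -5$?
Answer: $4477947$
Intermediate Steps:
$t{\left(z \right)} = -9 + z$ ($t{\left(z \right)} = \left(-5 - 4\right) + z = -9 + z$)
$m = 140$ ($m = 137 + \left(-9 + 12\right) = 137 + 3 = 140$)
$2522150 - \left(-1896437 + m \left(-424\right)\right) = 2522150 + \left(1896348 - \left(140 \left(-424\right) - 89\right)\right) = 2522150 + \left(1896348 - \left(-59360 - 89\right)\right) = 2522150 + \left(1896348 - -59449\right) = 2522150 + \left(1896348 + 59449\right) = 2522150 + 1955797 = 4477947$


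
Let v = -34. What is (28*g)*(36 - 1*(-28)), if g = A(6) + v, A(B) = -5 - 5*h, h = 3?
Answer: -96768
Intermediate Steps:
A(B) = -20 (A(B) = -5 - 5*3 = -5 - 15 = -20)
g = -54 (g = -20 - 34 = -54)
(28*g)*(36 - 1*(-28)) = (28*(-54))*(36 - 1*(-28)) = -1512*(36 + 28) = -1512*64 = -96768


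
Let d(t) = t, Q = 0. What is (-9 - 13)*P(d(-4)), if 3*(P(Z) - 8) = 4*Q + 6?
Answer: -220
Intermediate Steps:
P(Z) = 10 (P(Z) = 8 + (4*0 + 6)/3 = 8 + (0 + 6)/3 = 8 + (⅓)*6 = 8 + 2 = 10)
(-9 - 13)*P(d(-4)) = (-9 - 13)*10 = -22*10 = -220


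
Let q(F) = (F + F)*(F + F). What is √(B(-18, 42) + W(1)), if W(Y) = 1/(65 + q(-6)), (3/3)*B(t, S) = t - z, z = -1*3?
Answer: I*√655006/209 ≈ 3.8724*I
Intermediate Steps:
q(F) = 4*F² (q(F) = (2*F)*(2*F) = 4*F²)
z = -3
B(t, S) = 3 + t (B(t, S) = t - 1*(-3) = t + 3 = 3 + t)
W(Y) = 1/209 (W(Y) = 1/(65 + 4*(-6)²) = 1/(65 + 4*36) = 1/(65 + 144) = 1/209)
√(B(-18, 42) + W(1)) = √((3 - 18) + 1/209) = √(-15 + 1/209) = √(-3134/209) = I*√655006/209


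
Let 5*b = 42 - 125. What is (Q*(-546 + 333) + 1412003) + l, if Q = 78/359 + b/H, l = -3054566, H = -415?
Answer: -14742494742/8975 ≈ -1.6426e+6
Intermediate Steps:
b = -83/5 (b = (42 - 125)/5 = (⅕)*(-83) = -83/5 ≈ -16.600)
Q = 2309/8975 (Q = 78/359 - 83/5/(-415) = 78*(1/359) - 83/5*(-1/415) = 78/359 + 1/25 = 2309/8975 ≈ 0.25727)
(Q*(-546 + 333) + 1412003) + l = (2309*(-546 + 333)/8975 + 1412003) - 3054566 = ((2309/8975)*(-213) + 1412003) - 3054566 = (-491817/8975 + 1412003) - 3054566 = 12672235108/8975 - 3054566 = -14742494742/8975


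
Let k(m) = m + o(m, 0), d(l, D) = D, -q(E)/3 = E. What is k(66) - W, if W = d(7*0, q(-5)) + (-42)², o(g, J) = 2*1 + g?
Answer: -1645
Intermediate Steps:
o(g, J) = 2 + g
q(E) = -3*E
k(m) = 2 + 2*m (k(m) = m + (2 + m) = 2 + 2*m)
W = 1779 (W = -3*(-5) + (-42)² = 15 + 1764 = 1779)
k(66) - W = (2 + 2*66) - 1*1779 = (2 + 132) - 1779 = 134 - 1779 = -1645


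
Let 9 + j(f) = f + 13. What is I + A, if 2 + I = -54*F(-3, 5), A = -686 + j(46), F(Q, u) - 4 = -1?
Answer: -800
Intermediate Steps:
j(f) = 4 + f (j(f) = -9 + (f + 13) = -9 + (13 + f) = 4 + f)
F(Q, u) = 3 (F(Q, u) = 4 - 1 = 3)
A = -636 (A = -686 + (4 + 46) = -686 + 50 = -636)
I = -164 (I = -2 - 54*3 = -2 - 162 = -164)
I + A = -164 - 636 = -800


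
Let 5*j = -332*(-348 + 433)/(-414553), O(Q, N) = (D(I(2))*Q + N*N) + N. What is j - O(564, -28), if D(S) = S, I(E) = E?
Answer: -781012208/414553 ≈ -1884.0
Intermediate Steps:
O(Q, N) = N + N**2 + 2*Q (O(Q, N) = (2*Q + N*N) + N = (2*Q + N**2) + N = (N**2 + 2*Q) + N = N + N**2 + 2*Q)
j = 5644/414553 (j = (-332*(-348 + 433)/(-414553))/5 = (-332*85*(-1/414553))/5 = (-28220*(-1/414553))/5 = (1/5)*(28220/414553) = 5644/414553 ≈ 0.013615)
j - O(564, -28) = 5644/414553 - (-28 + (-28)**2 + 2*564) = 5644/414553 - (-28 + 784 + 1128) = 5644/414553 - 1*1884 = 5644/414553 - 1884 = -781012208/414553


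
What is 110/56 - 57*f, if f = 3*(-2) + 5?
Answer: 1651/28 ≈ 58.964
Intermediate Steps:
f = -1 (f = -6 + 5 = -1)
110/56 - 57*f = 110/56 - 57*(-1) = 110*(1/56) + 57 = 55/28 + 57 = 1651/28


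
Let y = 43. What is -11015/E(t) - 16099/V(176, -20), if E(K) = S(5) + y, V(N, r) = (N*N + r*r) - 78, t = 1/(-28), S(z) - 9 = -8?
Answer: -172727913/688556 ≈ -250.86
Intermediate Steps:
S(z) = 1 (S(z) = 9 - 8 = 1)
t = -1/28 ≈ -0.035714
V(N, r) = -78 + N² + r² (V(N, r) = (N² + r²) - 78 = -78 + N² + r²)
E(K) = 44 (E(K) = 1 + 43 = 44)
-11015/E(t) - 16099/V(176, -20) = -11015/44 - 16099/(-78 + 176² + (-20)²) = -11015*1/44 - 16099/(-78 + 30976 + 400) = -11015/44 - 16099/31298 = -172727913/688556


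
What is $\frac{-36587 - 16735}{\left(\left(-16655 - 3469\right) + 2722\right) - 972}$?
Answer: $\frac{26661}{9187} \approx 2.902$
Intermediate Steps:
$\frac{-36587 - 16735}{\left(\left(-16655 - 3469\right) + 2722\right) - 972} = - \frac{53322}{\left(-20124 + 2722\right) - 972} = - \frac{53322}{-17402 - 972} = - \frac{53322}{-18374} = \left(-53322\right) \left(- \frac{1}{18374}\right) = \frac{26661}{9187}$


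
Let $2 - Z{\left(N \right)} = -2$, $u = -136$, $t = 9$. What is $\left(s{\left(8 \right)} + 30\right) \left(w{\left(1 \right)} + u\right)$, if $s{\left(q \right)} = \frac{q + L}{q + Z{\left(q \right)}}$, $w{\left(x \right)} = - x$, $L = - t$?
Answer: $- \frac{49183}{12} \approx -4098.6$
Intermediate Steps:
$Z{\left(N \right)} = 4$ ($Z{\left(N \right)} = 2 - -2 = 2 + 2 = 4$)
$L = -9$ ($L = \left(-1\right) 9 = -9$)
$s{\left(q \right)} = \frac{-9 + q}{4 + q}$ ($s{\left(q \right)} = \frac{q - 9}{q + 4} = \frac{-9 + q}{4 + q}$)
$\left(s{\left(8 \right)} + 30\right) \left(w{\left(1 \right)} + u\right) = \left(\frac{-9 + 8}{4 + 8} + 30\right) \left(\left(-1\right) 1 - 136\right) = \left(\frac{1}{12} \left(-1\right) + 30\right) \left(-1 - 136\right) = \left(\frac{1}{12} \left(-1\right) + 30\right) \left(-137\right) = \left(- \frac{1}{12} + 30\right) \left(-137\right) = \frac{359}{12} \left(-137\right) = - \frac{49183}{12}$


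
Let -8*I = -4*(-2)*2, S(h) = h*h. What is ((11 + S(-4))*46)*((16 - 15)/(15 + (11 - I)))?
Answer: 621/14 ≈ 44.357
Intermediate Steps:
S(h) = h**2
I = -2 (I = -(-4*(-2))*2/8 = -2 ≈ -2.0000)
((11 + S(-4))*46)*((16 - 15)/(15 + (11 - I))) = ((11 + (-4)**2)*46)*((16 - 15)/(15 + (11 - 1*(-2)))) = ((11 + 16)*46)*(1/(15 + (11 + 2))) = (27*46)*(1/(15 + 13)) = 1242*(1/28) = 621/14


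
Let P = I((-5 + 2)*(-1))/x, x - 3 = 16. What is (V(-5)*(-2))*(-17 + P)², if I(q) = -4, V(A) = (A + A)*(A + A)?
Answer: -21385800/361 ≈ -59240.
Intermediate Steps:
V(A) = 4*A² (V(A) = (2*A)*(2*A) = 4*A²)
x = 19 (x = 3 + 16 = 19)
P = -4/19 ≈ -0.21053
(V(-5)*(-2))*(-17 + P)² = ((4*(-5)²)*(-2))*(-17 - 4/19)² = ((4*25)*(-2))*(-327/19)² = (100*(-2))*(106929/361) = -200*106929/361 = -21385800/361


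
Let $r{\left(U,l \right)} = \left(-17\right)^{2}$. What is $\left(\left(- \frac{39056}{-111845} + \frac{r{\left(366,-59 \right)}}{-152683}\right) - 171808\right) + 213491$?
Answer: $\frac{711819441381248}{17076830135} \approx 41683.0$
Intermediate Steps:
$r{\left(U,l \right)} = 289$
$\left(\left(- \frac{39056}{-111845} + \frac{r{\left(366,-59 \right)}}{-152683}\right) - 171808\right) + 213491 = \left(\left(- \frac{39056}{-111845} + \frac{289}{-152683}\right) - 171808\right) + 213491 = \left(\left(\left(-39056\right) \left(- \frac{1}{111845}\right) + 289 \left(- \frac{1}{152683}\right)\right) - 171808\right) + 213491 = \left(\left(\frac{39056}{111845} - \frac{289}{152683}\right) - 171808\right) + 213491 = \left(\frac{5930864043}{17076830135} - 171808\right) + 213491 = - \frac{2933930100970037}{17076830135} + 213491 = \frac{711819441381248}{17076830135}$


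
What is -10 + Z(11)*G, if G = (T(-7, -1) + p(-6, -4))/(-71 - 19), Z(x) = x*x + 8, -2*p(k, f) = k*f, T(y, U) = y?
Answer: 517/30 ≈ 17.233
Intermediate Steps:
p(k, f) = -f*k/2 (p(k, f) = -k*f/2 = -f*k/2)
Z(x) = 8 + x**2 (Z(x) = x**2 + 8 = 8 + x**2)
G = 19/90 (G = (-7 - 1/2*(-4)*(-6))/(-71 - 19) = (-7 - 12)/(-90) = -19*(-1/90) = 19/90 ≈ 0.21111)
-10 + Z(11)*G = -10 + (8 + 11**2)*(19/90) = -10 + (8 + 121)*(19/90) = -10 + 129*(19/90) = -10 + 817/30 = 517/30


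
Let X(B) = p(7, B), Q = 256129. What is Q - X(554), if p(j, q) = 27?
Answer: 256102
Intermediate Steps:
X(B) = 27
Q - X(554) = 256129 - 1*27 = 256129 - 27 = 256102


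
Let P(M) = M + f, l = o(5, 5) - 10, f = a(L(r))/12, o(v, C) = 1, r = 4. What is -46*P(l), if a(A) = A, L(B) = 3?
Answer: 805/2 ≈ 402.50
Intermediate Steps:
f = ¼ (f = 3/12 = 3*(1/12) = ¼ ≈ 0.25000)
l = -9 (l = 1 - 10 = -9)
P(M) = ¼ + M (P(M) = M + ¼ = ¼ + M)
-46*P(l) = -46*(¼ - 9) = -46*(-35/4) = 805/2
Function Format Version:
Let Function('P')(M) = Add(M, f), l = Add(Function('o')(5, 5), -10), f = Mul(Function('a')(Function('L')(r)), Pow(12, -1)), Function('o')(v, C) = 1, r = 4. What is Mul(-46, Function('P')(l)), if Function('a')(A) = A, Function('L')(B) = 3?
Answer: Rational(805, 2) ≈ 402.50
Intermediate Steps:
f = Rational(1, 4) (f = Mul(3, Pow(12, -1)) = Mul(3, Rational(1, 12)) = Rational(1, 4) ≈ 0.25000)
l = -9 (l = Add(1, -10) = -9)
Function('P')(M) = Add(Rational(1, 4), M) (Function('P')(M) = Add(M, Rational(1, 4)) = Add(Rational(1, 4), M))
Mul(-46, Function('P')(l)) = Mul(-46, Add(Rational(1, 4), -9)) = Mul(-46, Rational(-35, 4)) = Rational(805, 2)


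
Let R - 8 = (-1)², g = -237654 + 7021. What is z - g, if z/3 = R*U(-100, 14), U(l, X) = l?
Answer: 227933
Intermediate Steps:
g = -230633
R = 9 (R = 8 + (-1)² = 8 + 1 = 9)
z = -2700 (z = 3*(9*(-100)) = 3*(-900) = -2700)
z - g = -2700 - 1*(-230633) = -2700 + 230633 = 227933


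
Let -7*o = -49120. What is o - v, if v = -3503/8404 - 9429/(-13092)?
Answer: 225175107995/32090674 ≈ 7016.8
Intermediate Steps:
v = 1390835/4584382 (v = -3503*1/8404 - 9429*(-1/13092) = -3503/8404 + 3143/4364 = 1390835/4584382 ≈ 0.30339)
o = 49120/7 (o = -⅐*(-49120) = 49120/7 ≈ 7017.1)
o - v = 49120/7 - 1*1390835/4584382 = 49120/7 - 1390835/4584382 = 225175107995/32090674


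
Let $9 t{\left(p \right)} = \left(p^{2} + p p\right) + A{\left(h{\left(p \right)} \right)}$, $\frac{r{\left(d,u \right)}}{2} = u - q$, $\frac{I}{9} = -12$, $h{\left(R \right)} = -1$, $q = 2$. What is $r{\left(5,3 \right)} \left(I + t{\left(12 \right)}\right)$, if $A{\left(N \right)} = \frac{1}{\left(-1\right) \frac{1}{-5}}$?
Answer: $- \frac{1358}{9} \approx -150.89$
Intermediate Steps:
$I = -108$ ($I = 9 \left(-12\right) = -108$)
$r{\left(d,u \right)} = -4 + 2 u$ ($r{\left(d,u \right)} = 2 \left(u - 2\right) = 2 \left(-2 + u\right) = -4 + 2 u$)
$A{\left(N \right)} = 5$ ($A{\left(N \right)} = \frac{1}{\left(-1\right) \left(- \frac{1}{5}\right)} = \frac{1}{\frac{1}{5}} = 5$)
$t{\left(p \right)} = \frac{5}{9} + \frac{2 p^{2}}{9}$ ($t{\left(p \right)} = \frac{\left(p^{2} + p p\right) + 5}{9} = \frac{\left(p^{2} + p^{2}\right) + 5}{9} = \frac{2 p^{2} + 5}{9} = \frac{5 + 2 p^{2}}{9} = \frac{5}{9} + \frac{2 p^{2}}{9}$)
$r{\left(5,3 \right)} \left(I + t{\left(12 \right)}\right) = \left(-4 + 2 \cdot 3\right) \left(-108 + \left(\frac{5}{9} + \frac{2 \cdot 12^{2}}{9}\right)\right) = \left(-4 + 6\right) \left(-108 + \left(\frac{5}{9} + \frac{2}{9} \cdot 144\right)\right) = 2 \left(-108 + \left(\frac{5}{9} + 32\right)\right) = 2 \left(-108 + \frac{293}{9}\right) = 2 \left(- \frac{679}{9}\right) = - \frac{1358}{9}$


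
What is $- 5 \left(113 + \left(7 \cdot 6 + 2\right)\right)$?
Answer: $-785$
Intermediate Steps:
$- 5 \left(113 + \left(7 \cdot 6 + 2\right)\right) = - 5 \left(113 + \left(42 + 2\right)\right) = - 5 \left(113 + 44\right) = \left(-5\right) 157 = -785$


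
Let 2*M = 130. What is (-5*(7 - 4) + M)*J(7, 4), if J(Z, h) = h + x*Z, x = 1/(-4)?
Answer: 225/2 ≈ 112.50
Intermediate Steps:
M = 65 (M = (½)*130 = 65)
x = -¼ ≈ -0.25000
J(Z, h) = h - Z/4
(-5*(7 - 4) + M)*J(7, 4) = (-5*(7 - 4) + 65)*(4 - ¼*7) = (-5*3 + 65)*(4 - 7/4) = (-15 + 65)*(9/4) = 50*(9/4) = 225/2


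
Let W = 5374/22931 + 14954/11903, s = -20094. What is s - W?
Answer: -5485017820038/272947693 ≈ -20096.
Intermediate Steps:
W = 406876896/272947693 (W = 5374*(1/22931) + 14954*(1/11903) = 5374/22931 + 14954/11903 = 406876896/272947693 ≈ 1.4907)
s - W = -20094 - 1*406876896/272947693 = -20094 - 406876896/272947693 = -5485017820038/272947693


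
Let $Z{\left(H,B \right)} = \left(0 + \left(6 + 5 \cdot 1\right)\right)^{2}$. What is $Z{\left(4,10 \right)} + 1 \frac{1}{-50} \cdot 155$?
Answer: $\frac{1179}{10} \approx 117.9$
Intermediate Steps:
$Z{\left(H,B \right)} = 121$ ($Z{\left(H,B \right)} = \left(0 + \left(6 + 5\right)\right)^{2} = \left(0 + 11\right)^{2} = 11^{2} = 121$)
$Z{\left(4,10 \right)} + 1 \frac{1}{-50} \cdot 155 = 121 + 1 \frac{1}{-50} \cdot 155 = 121 + 1 \left(- \frac{1}{50}\right) 155 = 121 - \frac{31}{10} = \frac{1179}{10}$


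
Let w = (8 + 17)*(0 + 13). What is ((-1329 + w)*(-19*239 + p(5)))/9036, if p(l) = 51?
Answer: 4490/9 ≈ 498.89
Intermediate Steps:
w = 325 (w = 25*13 = 325)
((-1329 + w)*(-19*239 + p(5)))/9036 = ((-1329 + 325)*(-19*239 + 51))/9036 = -1004*(-4541 + 51)*(1/9036) = -1004*(-4490)*(1/9036) = 4507960*(1/9036) = 4490/9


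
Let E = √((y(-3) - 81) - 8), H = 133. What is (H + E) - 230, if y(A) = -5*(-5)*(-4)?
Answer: -97 + 3*I*√21 ≈ -97.0 + 13.748*I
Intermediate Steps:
y(A) = -100 (y(A) = 25*(-4) = -100)
E = 3*I*√21 (E = √((-100 - 81) - 8) = √(-181 - 8) = √(-189) = 3*I*√21 ≈ 13.748*I)
(H + E) - 230 = (133 + 3*I*√21) - 230 = -97 + 3*I*√21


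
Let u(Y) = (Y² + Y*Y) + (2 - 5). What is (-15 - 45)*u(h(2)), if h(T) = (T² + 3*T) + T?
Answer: -17100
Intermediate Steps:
h(T) = T² + 4*T
u(Y) = -3 + 2*Y² (u(Y) = (Y² + Y²) - 3 = 2*Y² - 3 = -3 + 2*Y²)
(-15 - 45)*u(h(2)) = (-15 - 45)*(-3 + 2*(2*(4 + 2))²) = -60*(-3 + 2*(2*6)²) = -60*(-3 + 2*12²) = -60*(-3 + 2*144) = -60*(-3 + 288) = -60*285 = -17100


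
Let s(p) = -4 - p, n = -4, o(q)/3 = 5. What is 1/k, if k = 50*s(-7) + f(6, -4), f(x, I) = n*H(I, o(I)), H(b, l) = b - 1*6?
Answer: 1/190 ≈ 0.0052632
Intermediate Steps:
o(q) = 15 (o(q) = 3*5 = 15)
H(b, l) = -6 + b (H(b, l) = b - 6 = -6 + b)
f(x, I) = 24 - 4*I (f(x, I) = -4*(-6 + I) = 24 - 4*I)
k = 190 (k = 50*(-4 - 1*(-7)) + (24 - 4*(-4)) = 50*(-4 + 7) + (24 + 16) = 50*3 + 40 = 150 + 40 = 190)
1/k = 1/190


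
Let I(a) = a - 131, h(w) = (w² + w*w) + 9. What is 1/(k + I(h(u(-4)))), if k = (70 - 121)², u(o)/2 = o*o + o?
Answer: 1/3631 ≈ 0.00027541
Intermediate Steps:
u(o) = 2*o + 2*o² (u(o) = 2*(o*o + o) = 2*(o² + o) = 2*(o + o²) = 2*o + 2*o²)
h(w) = 9 + 2*w² (h(w) = (w² + w²) + 9 = 2*w² + 9 = 9 + 2*w²)
I(a) = -131 + a
k = 2601 (k = (-51)² = 2601)
1/(k + I(h(u(-4)))) = 1/(2601 + (-131 + (9 + 2*(2*(-4)*(1 - 4))²))) = 1/(2601 + (-131 + (9 + 2*(2*(-4)*(-3))²))) = 1/(2601 + (-131 + (9 + 2*24²))) = 1/(2601 + (-131 + (9 + 2*576))) = 1/(2601 + (-131 + (9 + 1152))) = 1/(2601 + (-131 + 1161)) = 1/(2601 + 1030) = 1/3631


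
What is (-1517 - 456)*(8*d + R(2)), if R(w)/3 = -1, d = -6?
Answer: 100623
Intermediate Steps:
R(w) = -3 (R(w) = 3*(-1) = -3)
(-1517 - 456)*(8*d + R(2)) = (-1517 - 456)*(8*(-6) - 3) = -1973*(-48 - 3) = -1973*(-51) = 100623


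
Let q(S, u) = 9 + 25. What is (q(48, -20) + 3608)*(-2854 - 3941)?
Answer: -24747390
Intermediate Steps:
q(S, u) = 34
(q(48, -20) + 3608)*(-2854 - 3941) = (34 + 3608)*(-2854 - 3941) = 3642*(-6795) = -24747390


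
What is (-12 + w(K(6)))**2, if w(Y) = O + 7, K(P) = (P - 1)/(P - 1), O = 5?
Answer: 0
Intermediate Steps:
K(P) = 1 (K(P) = (-1 + P)/(-1 + P) = 1)
w(Y) = 12 (w(Y) = 5 + 7 = 12)
(-12 + w(K(6)))**2 = (-12 + 12)**2 = 0**2 = 0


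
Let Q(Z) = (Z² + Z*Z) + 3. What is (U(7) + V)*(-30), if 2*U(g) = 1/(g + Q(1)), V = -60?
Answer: 7195/4 ≈ 1798.8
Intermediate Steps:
Q(Z) = 3 + 2*Z² (Q(Z) = (Z² + Z²) + 3 = 2*Z² + 3 = 3 + 2*Z²)
U(g) = 1/(2*(5 + g)) (U(g) = 1/(2*(g + (3 + 2*1²))) = 1/(2*(g + (3 + 2*1))) = 1/(2*(g + (3 + 2))) = 1/(2*(g + 5)) = 1/(2*(5 + g)))
(U(7) + V)*(-30) = (1/(2*(5 + 7)) - 60)*(-30) = ((½)/12 - 60)*(-30) = ((½)*(1/12) - 60)*(-30) = (1/24 - 60)*(-30) = -1439/24*(-30) = 7195/4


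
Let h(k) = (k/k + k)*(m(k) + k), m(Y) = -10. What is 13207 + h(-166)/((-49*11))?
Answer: 644503/49 ≈ 13153.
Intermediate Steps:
h(k) = (1 + k)*(-10 + k) (h(k) = (k/k + k)*(-10 + k) = (1 + k)*(-10 + k))
13207 + h(-166)/((-49*11)) = 13207 + (-10 + (-166)**2 - 9*(-166))/((-49*11)) = 13207 + (-10 + 27556 + 1494)/(-539) = 13207 + 29040*(-1/539) = 13207 - 2640/49 = 644503/49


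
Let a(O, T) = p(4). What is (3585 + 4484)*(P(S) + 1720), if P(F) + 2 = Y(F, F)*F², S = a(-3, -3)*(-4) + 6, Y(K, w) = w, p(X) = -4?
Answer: 99781254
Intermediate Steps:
a(O, T) = -4
S = 22 (S = -4*(-4) + 6 = 16 + 6 = 22)
P(F) = -2 + F³ (P(F) = -2 + F*F² = -2 + F³)
(3585 + 4484)*(P(S) + 1720) = (3585 + 4484)*((-2 + 22³) + 1720) = 8069*((-2 + 10648) + 1720) = 8069*(10646 + 1720) = 8069*12366 = 99781254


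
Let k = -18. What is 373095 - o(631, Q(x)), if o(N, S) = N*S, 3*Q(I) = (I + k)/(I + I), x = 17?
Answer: 38056321/102 ≈ 3.7310e+5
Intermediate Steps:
Q(I) = (-18 + I)/(6*I) (Q(I) = ((I - 18)/(I + I))/3 = ((-18 + I)/((2*I)))/3 = ((-18 + I)*(1/(2*I)))/3 = ((-18 + I)/(2*I))/3 = (-18 + I)/(6*I))
373095 - o(631, Q(x)) = 373095 - 631*(⅙)*(-18 + 17)/17 = 373095 - 631*(⅙)*(1/17)*(-1) = 373095 - 631*(-1)/102 = 373095 - 1*(-631/102) = 373095 + 631/102 = 38056321/102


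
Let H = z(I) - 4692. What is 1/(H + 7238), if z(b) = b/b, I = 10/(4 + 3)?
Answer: 1/2547 ≈ 0.00039262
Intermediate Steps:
I = 10/7 ≈ 1.4286
z(b) = 1
H = -4691 (H = 1 - 4692 = -4691)
1/(H + 7238) = 1/(-4691 + 7238) = 1/2547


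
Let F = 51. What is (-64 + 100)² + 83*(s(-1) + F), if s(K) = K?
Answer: 5446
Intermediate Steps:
(-64 + 100)² + 83*(s(-1) + F) = (-64 + 100)² + 83*(-1 + 51) = 36² + 83*50 = 1296 + 4150 = 5446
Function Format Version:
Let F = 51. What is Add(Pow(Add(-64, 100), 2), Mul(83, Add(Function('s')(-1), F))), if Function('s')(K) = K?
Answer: 5446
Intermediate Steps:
Add(Pow(Add(-64, 100), 2), Mul(83, Add(Function('s')(-1), F))) = Add(Pow(Add(-64, 100), 2), Mul(83, Add(-1, 51))) = Add(Pow(36, 2), Mul(83, 50)) = Add(1296, 4150) = 5446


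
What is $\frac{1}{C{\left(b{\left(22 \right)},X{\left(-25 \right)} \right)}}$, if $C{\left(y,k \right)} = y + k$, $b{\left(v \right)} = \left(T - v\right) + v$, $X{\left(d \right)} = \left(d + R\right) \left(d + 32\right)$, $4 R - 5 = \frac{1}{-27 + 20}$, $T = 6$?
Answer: $- \frac{2}{321} \approx -0.0062305$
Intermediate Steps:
$R = \frac{17}{14}$ ($R = \frac{5}{4} + \frac{1}{4 \left(-27 + 20\right)} = \frac{5}{4} + \frac{1}{4 \left(-7\right)} = \frac{5}{4} + \frac{1}{4} \left(- \frac{1}{7}\right) = \frac{5}{4} - \frac{1}{28} = \frac{17}{14} \approx 1.2143$)
$X{\left(d \right)} = \left(32 + d\right) \left(\frac{17}{14} + d\right)$ ($X{\left(d \right)} = \left(d + \frac{17}{14}\right) \left(d + 32\right) = \left(\frac{17}{14} + d\right) \left(32 + d\right) = \left(32 + d\right) \left(\frac{17}{14} + d\right)$)
$b{\left(v \right)} = 6$ ($b{\left(v \right)} = \left(6 - v\right) + v = 6$)
$C{\left(y,k \right)} = k + y$
$\frac{1}{C{\left(b{\left(22 \right)},X{\left(-25 \right)} \right)}} = \frac{1}{\left(\frac{272}{7} + \left(-25\right)^{2} + \frac{465}{14} \left(-25\right)\right) + 6} = \frac{1}{\left(\frac{272}{7} + 625 - \frac{11625}{14}\right) + 6} = \frac{1}{- \frac{333}{2} + 6} = \frac{1}{- \frac{321}{2}} = - \frac{2}{321}$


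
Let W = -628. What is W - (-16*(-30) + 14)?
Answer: -1122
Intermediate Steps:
W - (-16*(-30) + 14) = -628 - (-16*(-30) + 14) = -628 - (480 + 14) = -628 - 1*494 = -628 - 494 = -1122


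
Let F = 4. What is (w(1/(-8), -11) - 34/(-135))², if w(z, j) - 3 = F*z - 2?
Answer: 41209/72900 ≈ 0.56528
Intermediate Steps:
w(z, j) = 1 + 4*z (w(z, j) = 3 + (4*z - 2) = 3 + (-2 + 4*z) = 1 + 4*z)
(w(1/(-8), -11) - 34/(-135))² = ((1 + 4/(-8)) - 34/(-135))² = ((1 + 4*(-⅛)) - 34*(-1/135))² = ((1 - ½) + 34/135)² = (½ + 34/135)² = (203/270)² = 41209/72900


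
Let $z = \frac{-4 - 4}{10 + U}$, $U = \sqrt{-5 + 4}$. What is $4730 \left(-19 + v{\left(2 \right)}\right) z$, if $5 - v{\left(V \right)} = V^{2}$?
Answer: $\frac{6811200}{101} - \frac{681120 i}{101} \approx 67438.0 - 6743.8 i$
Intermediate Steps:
$v{\left(V \right)} = 5 - V^{2}$
$U = i$ ($U = \sqrt{-1} = i \approx 1.0 i$)
$z = - \frac{8 \left(10 - i\right)}{101}$ ($z = \frac{-4 - 4}{10 + i} = - 8 \frac{10 - i}{101} = - \frac{8 \left(10 - i\right)}{101} \approx -0.79208 + 0.079208 i$)
$4730 \left(-19 + v{\left(2 \right)}\right) z = 4730 \left(-19 + \left(5 - 2^{2}\right)\right) \left(- \frac{80}{101} + \frac{8 i}{101}\right) = 4730 \left(-19 + \left(5 - 4\right)\right) \left(- \frac{80}{101} + \frac{8 i}{101}\right) = 4730 \left(-19 + 1\right) \left(- \frac{80}{101} + \frac{8 i}{101}\right) = 4730 \left(- 18 \left(- \frac{80}{101} + \frac{8 i}{101}\right)\right) = 4730 \left(\frac{1440}{101} - \frac{144 i}{101}\right) = \frac{6811200}{101} - \frac{681120 i}{101}$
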